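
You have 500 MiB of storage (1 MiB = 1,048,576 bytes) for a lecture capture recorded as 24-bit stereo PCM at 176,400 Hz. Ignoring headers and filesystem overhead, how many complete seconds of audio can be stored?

Uncompressed byte rate = 176,400 × 3 × 2 = 1,058,400 bytes/s.
Capacity = 500 × 1,048,576 = 524,288,000 bytes.
524,288,000 / 1,058,400 ≈ 495.36 s → 495 seconds.

495 seconds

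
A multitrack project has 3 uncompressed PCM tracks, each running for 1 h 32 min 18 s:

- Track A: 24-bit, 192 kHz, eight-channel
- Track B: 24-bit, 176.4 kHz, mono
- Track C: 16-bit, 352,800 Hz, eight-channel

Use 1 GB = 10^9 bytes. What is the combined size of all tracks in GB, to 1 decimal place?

59.7 GB

1 h 32 min 18 s = 5,538 s.
Track A: 192,000 × 5,538 × 3 × 8 = 25,519,104,000 bytes.
Track B: 176,400 × 5,538 × 3 × 1 = 2,930,709,600 bytes.
Track C: 352,800 × 5,538 × 2 × 8 = 31,260,902,400 bytes.
Total = 59,710,716,000 bytes = 59.7 GB.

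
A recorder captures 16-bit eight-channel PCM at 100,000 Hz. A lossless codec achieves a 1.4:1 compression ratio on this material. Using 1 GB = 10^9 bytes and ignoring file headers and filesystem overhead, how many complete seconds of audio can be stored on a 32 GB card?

Uncompressed byte rate = 100,000 × 2 × 8 = 1,600,000 bytes/s.
After 1.4:1 compression, effective rate ≈ 1142857.14 bytes/s.
Capacity = 32 × 1,000,000,000 = 32,000,000,000 bytes.
32,000,000,000 / effective rate ≈ 28000 s → 28,000 seconds.

28,000 seconds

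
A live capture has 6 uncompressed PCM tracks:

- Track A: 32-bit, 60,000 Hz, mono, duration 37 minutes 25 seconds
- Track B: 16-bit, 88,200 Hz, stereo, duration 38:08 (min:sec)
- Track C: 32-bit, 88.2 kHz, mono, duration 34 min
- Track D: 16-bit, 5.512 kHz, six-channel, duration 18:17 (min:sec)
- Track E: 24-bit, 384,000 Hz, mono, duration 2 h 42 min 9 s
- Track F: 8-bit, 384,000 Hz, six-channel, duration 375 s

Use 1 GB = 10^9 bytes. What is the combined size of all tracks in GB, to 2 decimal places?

Track A: 37 minutes 25 seconds = 2,245 s; 60,000 × 2,245 × 4 × 1 = 538,800,000 bytes.
Track B: 38:08 (min:sec) = 2,288 s; 88,200 × 2,288 × 2 × 2 = 807,206,400 bytes.
Track C: 34 min = 2,040 s; 88,200 × 2,040 × 4 × 1 = 719,712,000 bytes.
Track D: 18:17 (min:sec) = 1,097 s; 5,512 × 1,097 × 2 × 6 = 72,559,968 bytes.
Track E: 2 h 42 min 9 s = 9,729 s; 384,000 × 9,729 × 3 × 1 = 11,207,808,000 bytes.
Track F: 384,000 × 375 × 1 × 6 = 864,000,000 bytes.
Total = 14,210,086,368 bytes = 14.21 GB.

14.21 GB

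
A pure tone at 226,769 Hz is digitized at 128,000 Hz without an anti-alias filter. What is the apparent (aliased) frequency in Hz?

Nyquist = 128,000/2 = 64,000 Hz; 226,769 Hz exceeds it.
Alias = |226,769 − 2×128,000| = |226,769 − 256,000| = 29,231 Hz.

29,231 Hz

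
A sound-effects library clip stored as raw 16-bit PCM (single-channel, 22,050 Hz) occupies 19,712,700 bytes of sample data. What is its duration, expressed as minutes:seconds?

7:27

Byte rate = 22,050 × 2 × 1 = 44,100 bytes/s.
Duration = 19,712,700 / 44,100 = 447 s.
447 s = 7:27.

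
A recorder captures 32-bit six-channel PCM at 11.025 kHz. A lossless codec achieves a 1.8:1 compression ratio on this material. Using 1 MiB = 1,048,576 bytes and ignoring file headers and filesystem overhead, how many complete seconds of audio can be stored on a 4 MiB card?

28 seconds

Uncompressed byte rate = 11,025 × 4 × 6 = 264,600 bytes/s.
After 1.8:1 compression, effective rate ≈ 147000 bytes/s.
Capacity = 4 × 1,048,576 = 4,194,304 bytes.
4,194,304 / effective rate ≈ 28.53 s → 28 seconds.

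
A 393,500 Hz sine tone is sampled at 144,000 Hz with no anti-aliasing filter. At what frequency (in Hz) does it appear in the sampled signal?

Nyquist = 144,000/2 = 72,000 Hz; 393,500 Hz exceeds it.
Alias = |393,500 − 3×144,000| = |393,500 − 432,000| = 38,500 Hz.

38,500 Hz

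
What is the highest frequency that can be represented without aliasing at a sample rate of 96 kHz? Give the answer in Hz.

Nyquist frequency = sample rate / 2 = 96,000 / 2 = 48,000 Hz.

48,000 Hz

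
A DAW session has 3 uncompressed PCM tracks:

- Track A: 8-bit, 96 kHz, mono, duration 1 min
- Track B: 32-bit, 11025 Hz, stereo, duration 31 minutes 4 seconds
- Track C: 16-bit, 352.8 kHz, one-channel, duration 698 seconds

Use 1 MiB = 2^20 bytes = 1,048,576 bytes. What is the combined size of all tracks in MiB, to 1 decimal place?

632.0 MiB

Track A: 1 min = 60 s; 96,000 × 60 × 1 × 1 = 5,760,000 bytes.
Track B: 31 minutes 4 seconds = 1,864 s; 11,025 × 1,864 × 4 × 2 = 164,404,800 bytes.
Track C: 352,800 × 698 × 2 × 1 = 492,508,800 bytes.
Total = 662,673,600 bytes = 632.0 MiB.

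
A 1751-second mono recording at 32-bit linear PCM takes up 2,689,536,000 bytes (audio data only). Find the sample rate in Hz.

Bytes = sample_rate × seconds × bytes_per_sample × channels.
sample_rate = 2,689,536,000 / (1,751 × 4 × 1) = 2,689,536,000 / 7,004 = 384,000 Hz.

384,000 Hz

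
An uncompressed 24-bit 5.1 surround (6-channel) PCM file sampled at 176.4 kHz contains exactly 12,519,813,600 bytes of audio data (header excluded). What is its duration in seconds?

3,943 seconds

Byte rate = 176,400 × 3 × 6 = 3,175,200 bytes/s.
Duration = 12,519,813,600 / 3,175,200 = 3,943 s.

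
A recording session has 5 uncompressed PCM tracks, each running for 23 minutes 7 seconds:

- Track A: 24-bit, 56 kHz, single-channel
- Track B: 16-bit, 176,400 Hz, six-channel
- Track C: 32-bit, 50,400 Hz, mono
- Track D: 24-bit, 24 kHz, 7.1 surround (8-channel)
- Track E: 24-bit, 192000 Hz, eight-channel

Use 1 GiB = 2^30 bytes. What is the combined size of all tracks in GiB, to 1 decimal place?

9.9 GiB

23 minutes 7 seconds = 1,387 s.
Track A: 56,000 × 1,387 × 3 × 1 = 233,016,000 bytes.
Track B: 176,400 × 1,387 × 2 × 6 = 2,936,001,600 bytes.
Track C: 50,400 × 1,387 × 4 × 1 = 279,619,200 bytes.
Track D: 24,000 × 1,387 × 3 × 8 = 798,912,000 bytes.
Track E: 192,000 × 1,387 × 3 × 8 = 6,391,296,000 bytes.
Total = 10,638,844,800 bytes = 9.9 GiB.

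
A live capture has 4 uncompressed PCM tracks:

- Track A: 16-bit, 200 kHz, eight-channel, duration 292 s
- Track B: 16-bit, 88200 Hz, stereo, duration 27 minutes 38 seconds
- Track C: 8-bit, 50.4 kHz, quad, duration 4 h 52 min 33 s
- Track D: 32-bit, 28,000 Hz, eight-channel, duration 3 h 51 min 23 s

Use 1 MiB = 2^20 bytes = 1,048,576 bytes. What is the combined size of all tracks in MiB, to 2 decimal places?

16686.63 MiB

Track A: 200,000 × 292 × 2 × 8 = 934,400,000 bytes.
Track B: 27 minutes 38 seconds = 1,658 s; 88,200 × 1,658 × 2 × 2 = 584,942,400 bytes.
Track C: 4 h 52 min 33 s = 17,553 s; 50,400 × 17,553 × 1 × 4 = 3,538,684,800 bytes.
Track D: 3 h 51 min 23 s = 13,883 s; 28,000 × 13,883 × 4 × 8 = 12,439,168,000 bytes.
Total = 17,497,195,200 bytes = 16686.63 MiB.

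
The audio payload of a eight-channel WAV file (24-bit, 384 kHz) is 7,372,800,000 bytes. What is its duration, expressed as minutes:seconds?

13:20

Byte rate = 384,000 × 3 × 8 = 9,216,000 bytes/s.
Duration = 7,372,800,000 / 9,216,000 = 800 s.
800 s = 13:20.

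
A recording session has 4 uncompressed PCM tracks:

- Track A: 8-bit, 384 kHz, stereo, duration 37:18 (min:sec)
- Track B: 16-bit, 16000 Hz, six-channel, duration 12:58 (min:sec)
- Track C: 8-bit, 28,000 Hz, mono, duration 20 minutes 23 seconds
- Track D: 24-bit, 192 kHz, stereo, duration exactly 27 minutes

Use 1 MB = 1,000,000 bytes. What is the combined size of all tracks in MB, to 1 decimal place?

3768.6 MB

Track A: 37:18 (min:sec) = 2,238 s; 384,000 × 2,238 × 1 × 2 = 1,718,784,000 bytes.
Track B: 12:58 (min:sec) = 778 s; 16,000 × 778 × 2 × 6 = 149,376,000 bytes.
Track C: 20 minutes 23 seconds = 1,223 s; 28,000 × 1,223 × 1 × 1 = 34,244,000 bytes.
Track D: exactly 27 minutes = 1,620 s; 192,000 × 1,620 × 3 × 2 = 1,866,240,000 bytes.
Total = 3,768,644,000 bytes = 3768.6 MB.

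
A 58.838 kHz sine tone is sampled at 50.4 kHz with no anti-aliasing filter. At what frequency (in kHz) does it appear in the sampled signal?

Nyquist = 50,400/2 = 25,200 Hz; 58,838 Hz exceeds it.
Alias = |58,838 − 1×50,400| = |58,838 − 50,400| = 8,438 Hz = 8.438 kHz.

8.438 kHz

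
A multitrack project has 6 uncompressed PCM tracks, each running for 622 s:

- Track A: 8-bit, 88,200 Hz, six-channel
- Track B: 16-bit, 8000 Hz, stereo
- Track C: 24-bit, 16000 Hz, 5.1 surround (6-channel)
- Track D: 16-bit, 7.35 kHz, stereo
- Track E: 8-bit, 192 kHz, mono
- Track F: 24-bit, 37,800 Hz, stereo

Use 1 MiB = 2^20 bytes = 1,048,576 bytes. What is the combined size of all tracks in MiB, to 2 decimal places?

769.60 MiB

Track A: 88,200 × 622 × 1 × 6 = 329,162,400 bytes.
Track B: 8,000 × 622 × 2 × 2 = 19,904,000 bytes.
Track C: 16,000 × 622 × 3 × 6 = 179,136,000 bytes.
Track D: 7,350 × 622 × 2 × 2 = 18,286,800 bytes.
Track E: 192,000 × 622 × 1 × 1 = 119,424,000 bytes.
Track F: 37,800 × 622 × 3 × 2 = 141,069,600 bytes.
Total = 806,982,800 bytes = 769.60 MiB.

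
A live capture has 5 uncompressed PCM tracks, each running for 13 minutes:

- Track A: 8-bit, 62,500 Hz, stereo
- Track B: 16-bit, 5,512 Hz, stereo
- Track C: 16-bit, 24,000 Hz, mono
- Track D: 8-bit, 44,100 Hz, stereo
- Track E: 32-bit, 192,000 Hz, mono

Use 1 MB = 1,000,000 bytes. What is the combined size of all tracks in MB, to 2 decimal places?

13 minutes = 780 s.
Track A: 62,500 × 780 × 1 × 2 = 97,500,000 bytes.
Track B: 5,512 × 780 × 2 × 2 = 17,197,440 bytes.
Track C: 24,000 × 780 × 2 × 1 = 37,440,000 bytes.
Track D: 44,100 × 780 × 1 × 2 = 68,796,000 bytes.
Track E: 192,000 × 780 × 4 × 1 = 599,040,000 bytes.
Total = 819,973,440 bytes = 819.97 MB.

819.97 MB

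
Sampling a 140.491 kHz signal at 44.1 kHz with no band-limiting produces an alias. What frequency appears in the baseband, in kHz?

8.191 kHz

Nyquist = 44,100/2 = 22,050 Hz; 140,491 Hz exceeds it.
Alias = |140,491 − 3×44,100| = |140,491 − 132,300| = 8,191 Hz = 8.191 kHz.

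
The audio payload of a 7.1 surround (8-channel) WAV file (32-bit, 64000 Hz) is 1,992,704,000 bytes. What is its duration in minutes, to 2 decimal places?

16.22 minutes

Byte rate = 64,000 × 4 × 8 = 2,048,000 bytes/s.
Duration = 1,992,704,000 / 2,048,000 = 973 s.
973 s / 60 = 16.22 minutes.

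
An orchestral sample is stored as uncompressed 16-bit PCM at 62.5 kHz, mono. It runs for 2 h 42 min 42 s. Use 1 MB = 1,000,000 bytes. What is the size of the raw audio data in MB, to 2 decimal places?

1220.25 MB

Duration = 2 h 42 min 42 s = 9,762 s.
Bytes = 62,500 samples/s × 9,762 s × 2 bytes/sample × 1 ch = 1,220,250,000 bytes.
1,220,250,000 / 1,000,000 = 1220.25 MB.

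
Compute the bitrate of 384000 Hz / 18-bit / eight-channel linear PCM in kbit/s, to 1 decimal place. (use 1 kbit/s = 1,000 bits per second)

Bit rate = 384,000 × 18 × 8 = 55,296,000 bits/s.
= 55296.0 kbit/s.

55296.0 kbit/s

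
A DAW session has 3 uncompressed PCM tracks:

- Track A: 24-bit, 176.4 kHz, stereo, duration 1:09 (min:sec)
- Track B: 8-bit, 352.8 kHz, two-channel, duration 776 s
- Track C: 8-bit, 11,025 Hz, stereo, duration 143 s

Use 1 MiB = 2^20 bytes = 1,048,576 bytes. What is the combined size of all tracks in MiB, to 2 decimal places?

594.83 MiB

Track A: 1:09 (min:sec) = 69 s; 176,400 × 69 × 3 × 2 = 73,029,600 bytes.
Track B: 352,800 × 776 × 1 × 2 = 547,545,600 bytes.
Track C: 11,025 × 143 × 1 × 2 = 3,153,150 bytes.
Total = 623,728,350 bytes = 594.83 MiB.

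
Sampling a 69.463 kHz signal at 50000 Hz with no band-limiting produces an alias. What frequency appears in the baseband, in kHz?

19.463 kHz

Nyquist = 50,000/2 = 25,000 Hz; 69,463 Hz exceeds it.
Alias = |69,463 − 1×50,000| = |69,463 − 50,000| = 19,463 Hz = 19.463 kHz.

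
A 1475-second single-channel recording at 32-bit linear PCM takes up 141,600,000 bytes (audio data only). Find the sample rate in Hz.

24,000 Hz

Bytes = sample_rate × seconds × bytes_per_sample × channels.
sample_rate = 141,600,000 / (1,475 × 4 × 1) = 141,600,000 / 5,900 = 24,000 Hz.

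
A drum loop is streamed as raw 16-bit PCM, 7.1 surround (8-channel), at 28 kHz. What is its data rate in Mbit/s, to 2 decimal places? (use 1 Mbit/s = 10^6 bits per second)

Bit rate = 28,000 × 16 × 8 = 3,584,000 bits/s.
= 3.58 Mbit/s.

3.58 Mbit/s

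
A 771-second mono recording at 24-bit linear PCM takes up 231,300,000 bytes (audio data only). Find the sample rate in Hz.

Bytes = sample_rate × seconds × bytes_per_sample × channels.
sample_rate = 231,300,000 / (771 × 3 × 1) = 231,300,000 / 2,313 = 100,000 Hz.

100,000 Hz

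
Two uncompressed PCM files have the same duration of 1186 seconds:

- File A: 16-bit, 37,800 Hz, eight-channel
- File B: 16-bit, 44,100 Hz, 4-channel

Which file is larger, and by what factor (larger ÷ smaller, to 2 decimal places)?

File A: 37,800 × 2 × 8 = 604,800 bytes/s.
File B: 44,100 × 2 × 4 = 352,800 bytes/s.
File A is larger; ratio = 717,292,800 / 418,420,800 = 1.71.

File A, by a factor of 1.71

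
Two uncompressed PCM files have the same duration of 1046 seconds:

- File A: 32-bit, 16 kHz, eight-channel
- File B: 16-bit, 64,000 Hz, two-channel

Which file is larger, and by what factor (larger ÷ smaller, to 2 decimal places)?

File A: 16,000 × 4 × 8 = 512,000 bytes/s.
File B: 64,000 × 2 × 2 = 256,000 bytes/s.
File A is larger; ratio = 535,552,000 / 267,776,000 = 2.00.

File A, by a factor of 2.00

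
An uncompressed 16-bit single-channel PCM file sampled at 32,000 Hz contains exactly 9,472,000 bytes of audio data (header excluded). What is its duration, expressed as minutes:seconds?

2:28

Byte rate = 32,000 × 2 × 1 = 64,000 bytes/s.
Duration = 9,472,000 / 64,000 = 148 s.
148 s = 2:28.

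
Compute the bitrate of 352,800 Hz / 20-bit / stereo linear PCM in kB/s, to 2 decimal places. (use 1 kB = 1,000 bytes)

1764.00 kB/s

Bit rate = 352,800 × 20 × 2 = 14,112,000 bits/s.
14,112,000 / 8 = 1,764,000 B/s = 1764.00 kB/s.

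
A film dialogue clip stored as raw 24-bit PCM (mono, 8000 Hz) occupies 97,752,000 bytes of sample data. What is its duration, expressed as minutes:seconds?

67:53

Byte rate = 8,000 × 3 × 1 = 24,000 bytes/s.
Duration = 97,752,000 / 24,000 = 4,073 s.
4,073 s = 67:53.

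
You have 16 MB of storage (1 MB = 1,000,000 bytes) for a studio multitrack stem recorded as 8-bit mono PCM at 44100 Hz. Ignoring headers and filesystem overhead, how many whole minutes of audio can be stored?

Uncompressed byte rate = 44,100 × 1 × 1 = 44,100 bytes/s.
Capacity = 16 × 1,000,000 = 16,000,000 bytes.
16,000,000 / 44,100 ≈ 362.81 s → 6 minutes.

6 minutes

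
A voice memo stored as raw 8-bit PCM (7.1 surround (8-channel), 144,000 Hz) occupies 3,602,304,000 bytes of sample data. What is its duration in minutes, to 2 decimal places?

52.12 minutes

Byte rate = 144,000 × 1 × 8 = 1,152,000 bytes/s.
Duration = 3,602,304,000 / 1,152,000 = 3,127 s.
3,127 s / 60 = 52.12 minutes.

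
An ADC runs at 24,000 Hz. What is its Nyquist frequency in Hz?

Nyquist frequency = sample rate / 2 = 24,000 / 2 = 12,000 Hz.

12,000 Hz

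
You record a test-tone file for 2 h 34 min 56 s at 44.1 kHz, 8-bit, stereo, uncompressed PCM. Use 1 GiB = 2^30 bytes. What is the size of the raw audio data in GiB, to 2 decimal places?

Duration = 2 h 34 min 56 s = 9,296 s.
Bytes = 44,100 samples/s × 9,296 s × 1 bytes/sample × 2 ch = 819,907,200 bytes.
819,907,200 / 1,073,741,824 = 0.76 GiB.

0.76 GiB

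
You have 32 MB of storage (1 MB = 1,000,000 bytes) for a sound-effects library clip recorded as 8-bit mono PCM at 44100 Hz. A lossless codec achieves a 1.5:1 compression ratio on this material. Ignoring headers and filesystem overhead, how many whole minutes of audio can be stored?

18 minutes

Uncompressed byte rate = 44,100 × 1 × 1 = 44,100 bytes/s.
After 1.5:1 compression, effective rate ≈ 29400 bytes/s.
Capacity = 32 × 1,000,000 = 32,000,000 bytes.
32,000,000 / effective rate ≈ 1088.44 s → 18 minutes.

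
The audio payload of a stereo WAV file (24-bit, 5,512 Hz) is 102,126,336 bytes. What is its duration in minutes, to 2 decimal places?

Byte rate = 5,512 × 3 × 2 = 33,072 bytes/s.
Duration = 102,126,336 / 33,072 = 3,088 s.
3,088 s / 60 = 51.47 minutes.

51.47 minutes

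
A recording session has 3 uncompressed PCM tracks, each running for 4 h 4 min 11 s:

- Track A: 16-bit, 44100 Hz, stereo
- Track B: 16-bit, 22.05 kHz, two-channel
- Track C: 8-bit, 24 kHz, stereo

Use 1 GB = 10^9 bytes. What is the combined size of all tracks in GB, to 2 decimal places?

4.58 GB

4 h 4 min 11 s = 14,651 s.
Track A: 44,100 × 14,651 × 2 × 2 = 2,584,436,400 bytes.
Track B: 22,050 × 14,651 × 2 × 2 = 1,292,218,200 bytes.
Track C: 24,000 × 14,651 × 1 × 2 = 703,248,000 bytes.
Total = 4,579,902,600 bytes = 4.58 GB.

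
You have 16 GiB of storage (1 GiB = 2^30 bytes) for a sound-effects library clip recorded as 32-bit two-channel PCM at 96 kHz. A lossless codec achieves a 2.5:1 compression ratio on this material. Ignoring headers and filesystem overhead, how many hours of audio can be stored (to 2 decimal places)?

15.53 hours

Uncompressed byte rate = 96,000 × 4 × 2 = 768,000 bytes/s.
After 2.5:1 compression, effective rate ≈ 307200 bytes/s.
Capacity = 16 × 1,073,741,824 = 17,179,869,184 bytes.
17,179,869,184 / effective rate ≈ 55924.05 s → 15.53 hours.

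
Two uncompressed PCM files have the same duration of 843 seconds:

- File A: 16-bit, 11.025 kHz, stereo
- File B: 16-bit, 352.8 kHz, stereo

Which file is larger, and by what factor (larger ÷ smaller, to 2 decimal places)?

File A: 11,025 × 2 × 2 = 44,100 bytes/s.
File B: 352,800 × 2 × 2 = 1,411,200 bytes/s.
File B is larger; ratio = 1,189,641,600 / 37,176,300 = 32.00.

File B, by a factor of 32.00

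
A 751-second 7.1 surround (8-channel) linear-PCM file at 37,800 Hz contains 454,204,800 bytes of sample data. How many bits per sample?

Bytes per sample = 454,204,800 / (37,800 × 751 × 8) = 454,204,800 / 227,102,400 = 2.
Bit depth = 2 × 8 = 16 bits.

16 bits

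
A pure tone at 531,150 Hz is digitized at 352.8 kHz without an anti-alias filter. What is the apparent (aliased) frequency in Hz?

174,450 Hz

Nyquist = 352,800/2 = 176,400 Hz; 531,150 Hz exceeds it.
Alias = |531,150 − 2×352,800| = |531,150 − 705,600| = 174,450 Hz.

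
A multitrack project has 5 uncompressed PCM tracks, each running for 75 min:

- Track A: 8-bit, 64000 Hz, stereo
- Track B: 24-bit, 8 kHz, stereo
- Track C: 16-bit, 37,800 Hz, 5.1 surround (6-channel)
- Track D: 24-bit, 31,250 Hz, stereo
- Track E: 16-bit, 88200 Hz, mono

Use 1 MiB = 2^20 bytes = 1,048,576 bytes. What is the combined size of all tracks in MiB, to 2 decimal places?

75 min = 4,500 s.
Track A: 64,000 × 4,500 × 1 × 2 = 576,000,000 bytes.
Track B: 8,000 × 4,500 × 3 × 2 = 216,000,000 bytes.
Track C: 37,800 × 4,500 × 2 × 6 = 2,041,200,000 bytes.
Track D: 31,250 × 4,500 × 3 × 2 = 843,750,000 bytes.
Track E: 88,200 × 4,500 × 2 × 1 = 793,800,000 bytes.
Total = 4,470,750,000 bytes = 4263.64 MiB.

4263.64 MiB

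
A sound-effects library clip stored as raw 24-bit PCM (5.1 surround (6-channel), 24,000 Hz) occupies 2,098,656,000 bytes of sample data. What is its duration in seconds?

4,858 seconds

Byte rate = 24,000 × 3 × 6 = 432,000 bytes/s.
Duration = 2,098,656,000 / 432,000 = 4,858 s.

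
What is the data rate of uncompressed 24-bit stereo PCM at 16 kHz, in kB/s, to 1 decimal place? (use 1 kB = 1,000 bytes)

Bit rate = 16,000 × 24 × 2 = 768,000 bits/s.
768,000 / 8 = 96,000 B/s = 96.0 kB/s.

96.0 kB/s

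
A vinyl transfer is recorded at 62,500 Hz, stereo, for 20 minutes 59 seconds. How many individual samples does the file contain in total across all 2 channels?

20 minutes 59 seconds = 1,259 s.
62,500 × 1,259 s × 2 ch = 157,375,000 samples.

157,375,000 samples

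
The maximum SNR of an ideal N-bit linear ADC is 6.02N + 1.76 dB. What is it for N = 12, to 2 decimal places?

74.00 dB

6.02 × 12 + 1.76 = 74.00 dB.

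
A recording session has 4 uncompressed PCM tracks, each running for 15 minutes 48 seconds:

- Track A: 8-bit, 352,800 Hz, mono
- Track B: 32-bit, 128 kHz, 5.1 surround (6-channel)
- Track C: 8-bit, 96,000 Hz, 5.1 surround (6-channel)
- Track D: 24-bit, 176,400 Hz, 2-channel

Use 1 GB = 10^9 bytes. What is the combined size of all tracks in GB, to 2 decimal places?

4.80 GB

15 minutes 48 seconds = 948 s.
Track A: 352,800 × 948 × 1 × 1 = 334,454,400 bytes.
Track B: 128,000 × 948 × 4 × 6 = 2,912,256,000 bytes.
Track C: 96,000 × 948 × 1 × 6 = 546,048,000 bytes.
Track D: 176,400 × 948 × 3 × 2 = 1,003,363,200 bytes.
Total = 4,796,121,600 bytes = 4.80 GB.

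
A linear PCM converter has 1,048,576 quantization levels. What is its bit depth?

20 bits

log2(1,048,576) = 20.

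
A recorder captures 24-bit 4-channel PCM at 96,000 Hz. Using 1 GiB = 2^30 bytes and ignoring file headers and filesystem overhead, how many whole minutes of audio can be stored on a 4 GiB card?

Uncompressed byte rate = 96,000 × 3 × 4 = 1,152,000 bytes/s.
Capacity = 4 × 1,073,741,824 = 4,294,967,296 bytes.
4,294,967,296 / 1,152,000 ≈ 3728.27 s → 62 minutes.

62 minutes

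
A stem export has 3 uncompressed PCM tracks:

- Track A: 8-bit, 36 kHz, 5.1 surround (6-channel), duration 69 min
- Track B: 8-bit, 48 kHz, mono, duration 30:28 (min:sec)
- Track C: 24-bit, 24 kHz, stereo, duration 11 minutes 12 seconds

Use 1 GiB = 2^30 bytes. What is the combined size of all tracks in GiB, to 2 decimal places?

1.00 GiB

Track A: 69 min = 4,140 s; 36,000 × 4,140 × 1 × 6 = 894,240,000 bytes.
Track B: 30:28 (min:sec) = 1,828 s; 48,000 × 1,828 × 1 × 1 = 87,744,000 bytes.
Track C: 11 minutes 12 seconds = 672 s; 24,000 × 672 × 3 × 2 = 96,768,000 bytes.
Total = 1,078,752,000 bytes = 1.00 GiB.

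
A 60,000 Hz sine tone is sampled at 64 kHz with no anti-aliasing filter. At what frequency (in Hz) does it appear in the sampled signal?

Nyquist = 64,000/2 = 32,000 Hz; 60,000 Hz exceeds it.
Alias = |60,000 − 1×64,000| = |60,000 − 64,000| = 4,000 Hz.

4,000 Hz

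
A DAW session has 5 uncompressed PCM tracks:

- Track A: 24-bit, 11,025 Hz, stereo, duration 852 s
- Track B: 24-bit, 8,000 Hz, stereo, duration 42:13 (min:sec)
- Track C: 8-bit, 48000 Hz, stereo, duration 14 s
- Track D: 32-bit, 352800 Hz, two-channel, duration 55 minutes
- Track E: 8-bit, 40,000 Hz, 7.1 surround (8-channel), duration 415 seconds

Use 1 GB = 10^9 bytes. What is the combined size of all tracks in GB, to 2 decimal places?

9.63 GB

Track A: 11,025 × 852 × 3 × 2 = 56,359,800 bytes.
Track B: 42:13 (min:sec) = 2,533 s; 8,000 × 2,533 × 3 × 2 = 121,584,000 bytes.
Track C: 48,000 × 14 × 1 × 2 = 1,344,000 bytes.
Track D: 55 minutes = 3,300 s; 352,800 × 3,300 × 4 × 2 = 9,313,920,000 bytes.
Track E: 40,000 × 415 × 1 × 8 = 132,800,000 bytes.
Total = 9,626,007,800 bytes = 9.63 GB.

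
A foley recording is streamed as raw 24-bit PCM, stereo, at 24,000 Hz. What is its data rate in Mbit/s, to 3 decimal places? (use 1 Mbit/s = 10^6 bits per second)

1.152 Mbit/s

Bit rate = 24,000 × 24 × 2 = 1,152,000 bits/s.
= 1.152 Mbit/s.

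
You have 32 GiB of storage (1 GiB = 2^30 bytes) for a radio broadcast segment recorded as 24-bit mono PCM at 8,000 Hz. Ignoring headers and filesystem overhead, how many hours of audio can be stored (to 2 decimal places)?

397.68 hours

Uncompressed byte rate = 8,000 × 3 × 1 = 24,000 bytes/s.
Capacity = 32 × 1,073,741,824 = 34,359,738,368 bytes.
34,359,738,368 / 24,000 ≈ 1431655.77 s → 397.68 hours.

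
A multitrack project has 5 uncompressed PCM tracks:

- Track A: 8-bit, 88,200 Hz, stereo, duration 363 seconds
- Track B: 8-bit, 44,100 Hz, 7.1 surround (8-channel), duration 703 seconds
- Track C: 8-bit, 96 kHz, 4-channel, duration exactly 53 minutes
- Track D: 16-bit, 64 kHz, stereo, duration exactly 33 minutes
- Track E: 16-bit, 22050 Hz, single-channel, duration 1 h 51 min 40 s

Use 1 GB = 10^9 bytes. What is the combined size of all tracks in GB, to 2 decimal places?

Track A: 88,200 × 363 × 1 × 2 = 64,033,200 bytes.
Track B: 44,100 × 703 × 1 × 8 = 248,018,400 bytes.
Track C: exactly 53 minutes = 3,180 s; 96,000 × 3,180 × 1 × 4 = 1,221,120,000 bytes.
Track D: exactly 33 minutes = 1,980 s; 64,000 × 1,980 × 2 × 2 = 506,880,000 bytes.
Track E: 1 h 51 min 40 s = 6,700 s; 22,050 × 6,700 × 2 × 1 = 295,470,000 bytes.
Total = 2,335,521,600 bytes = 2.34 GB.

2.34 GB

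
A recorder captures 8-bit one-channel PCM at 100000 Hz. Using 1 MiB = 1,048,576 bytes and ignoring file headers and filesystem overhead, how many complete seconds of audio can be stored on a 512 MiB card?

Uncompressed byte rate = 100,000 × 1 × 1 = 100,000 bytes/s.
Capacity = 512 × 1,048,576 = 536,870,912 bytes.
536,870,912 / 100,000 ≈ 5368.71 s → 5,368 seconds.

5,368 seconds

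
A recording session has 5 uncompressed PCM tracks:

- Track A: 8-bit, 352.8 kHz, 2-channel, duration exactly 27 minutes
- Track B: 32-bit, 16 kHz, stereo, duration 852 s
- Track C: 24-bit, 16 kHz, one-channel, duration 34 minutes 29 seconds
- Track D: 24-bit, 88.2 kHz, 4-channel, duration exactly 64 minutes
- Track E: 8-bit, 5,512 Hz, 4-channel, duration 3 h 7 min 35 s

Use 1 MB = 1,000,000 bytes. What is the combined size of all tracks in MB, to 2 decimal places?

5663.85 MB

Track A: exactly 27 minutes = 1,620 s; 352,800 × 1,620 × 1 × 2 = 1,143,072,000 bytes.
Track B: 16,000 × 852 × 4 × 2 = 109,056,000 bytes.
Track C: 34 minutes 29 seconds = 2,069 s; 16,000 × 2,069 × 3 × 1 = 99,312,000 bytes.
Track D: exactly 64 minutes = 3,840 s; 88,200 × 3,840 × 3 × 4 = 4,064,256,000 bytes.
Track E: 3 h 7 min 35 s = 11,255 s; 5,512 × 11,255 × 1 × 4 = 248,150,240 bytes.
Total = 5,663,846,240 bytes = 5663.85 MB.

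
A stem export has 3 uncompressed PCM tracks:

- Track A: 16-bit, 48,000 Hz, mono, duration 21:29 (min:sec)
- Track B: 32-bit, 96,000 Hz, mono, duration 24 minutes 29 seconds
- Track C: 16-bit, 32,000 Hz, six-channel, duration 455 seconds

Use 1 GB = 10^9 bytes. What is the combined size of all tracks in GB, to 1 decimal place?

Track A: 21:29 (min:sec) = 1,289 s; 48,000 × 1,289 × 2 × 1 = 123,744,000 bytes.
Track B: 24 minutes 29 seconds = 1,469 s; 96,000 × 1,469 × 4 × 1 = 564,096,000 bytes.
Track C: 32,000 × 455 × 2 × 6 = 174,720,000 bytes.
Total = 862,560,000 bytes = 0.9 GB.

0.9 GB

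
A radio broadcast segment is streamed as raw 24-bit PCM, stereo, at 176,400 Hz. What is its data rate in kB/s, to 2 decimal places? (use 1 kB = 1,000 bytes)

1058.40 kB/s

Bit rate = 176,400 × 24 × 2 = 8,467,200 bits/s.
8,467,200 / 8 = 1,058,400 B/s = 1058.40 kB/s.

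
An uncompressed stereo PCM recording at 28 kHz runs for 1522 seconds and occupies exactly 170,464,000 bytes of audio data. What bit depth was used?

Bytes per sample = 170,464,000 / (28,000 × 1,522 × 2) = 170,464,000 / 85,232,000 = 2.
Bit depth = 2 × 8 = 16 bits.

16 bits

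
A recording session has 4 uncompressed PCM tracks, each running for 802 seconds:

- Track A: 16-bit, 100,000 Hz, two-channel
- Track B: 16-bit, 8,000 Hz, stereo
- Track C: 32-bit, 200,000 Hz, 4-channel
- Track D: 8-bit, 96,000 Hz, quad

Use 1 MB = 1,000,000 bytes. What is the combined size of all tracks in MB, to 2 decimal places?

Track A: 100,000 × 802 × 2 × 2 = 320,800,000 bytes.
Track B: 8,000 × 802 × 2 × 2 = 25,664,000 bytes.
Track C: 200,000 × 802 × 4 × 4 = 2,566,400,000 bytes.
Track D: 96,000 × 802 × 1 × 4 = 307,968,000 bytes.
Total = 3,220,832,000 bytes = 3220.83 MB.

3220.83 MB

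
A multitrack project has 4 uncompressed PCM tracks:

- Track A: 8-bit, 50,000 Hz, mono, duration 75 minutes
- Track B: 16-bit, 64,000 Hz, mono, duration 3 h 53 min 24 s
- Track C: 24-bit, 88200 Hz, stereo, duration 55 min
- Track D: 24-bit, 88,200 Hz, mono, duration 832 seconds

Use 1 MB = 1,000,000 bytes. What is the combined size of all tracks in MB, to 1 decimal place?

3984.0 MB

Track A: 75 minutes = 4,500 s; 50,000 × 4,500 × 1 × 1 = 225,000,000 bytes.
Track B: 3 h 53 min 24 s = 14,004 s; 64,000 × 14,004 × 2 × 1 = 1,792,512,000 bytes.
Track C: 55 min = 3,300 s; 88,200 × 3,300 × 3 × 2 = 1,746,360,000 bytes.
Track D: 88,200 × 832 × 3 × 1 = 220,147,200 bytes.
Total = 3,984,019,200 bytes = 3984.0 MB.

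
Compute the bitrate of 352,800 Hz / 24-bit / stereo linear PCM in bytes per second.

Bit rate = 352,800 × 24 × 2 = 16,934,400 bits/s.
16,934,400 / 8 = 2,116,800 bytes/s.

2,116,800 bytes/s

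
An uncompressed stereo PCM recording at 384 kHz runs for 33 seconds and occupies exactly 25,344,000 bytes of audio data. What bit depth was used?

Bytes per sample = 25,344,000 / (384,000 × 33 × 2) = 25,344,000 / 25,344,000 = 1.
Bit depth = 1 × 8 = 8 bits.

8 bits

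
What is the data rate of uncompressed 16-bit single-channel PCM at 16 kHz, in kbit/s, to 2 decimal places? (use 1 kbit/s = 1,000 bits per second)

Bit rate = 16,000 × 16 × 1 = 256,000 bits/s.
= 256.00 kbit/s.

256.00 kbit/s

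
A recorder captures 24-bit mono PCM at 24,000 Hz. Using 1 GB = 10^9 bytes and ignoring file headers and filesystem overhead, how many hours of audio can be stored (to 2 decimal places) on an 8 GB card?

30.86 hours

Uncompressed byte rate = 24,000 × 3 × 1 = 72,000 bytes/s.
Capacity = 8 × 1,000,000,000 = 8,000,000,000 bytes.
8,000,000,000 / 72,000 ≈ 111111.11 s → 30.86 hours.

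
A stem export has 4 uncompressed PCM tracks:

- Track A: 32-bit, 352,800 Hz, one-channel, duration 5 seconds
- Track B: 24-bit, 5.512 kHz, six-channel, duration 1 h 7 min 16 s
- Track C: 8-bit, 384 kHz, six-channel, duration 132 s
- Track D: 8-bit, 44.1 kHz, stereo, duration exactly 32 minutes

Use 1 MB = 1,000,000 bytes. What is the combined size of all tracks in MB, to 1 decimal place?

Track A: 352,800 × 5 × 4 × 1 = 7,056,000 bytes.
Track B: 1 h 7 min 16 s = 4,036 s; 5,512 × 4,036 × 3 × 6 = 400,435,776 bytes.
Track C: 384,000 × 132 × 1 × 6 = 304,128,000 bytes.
Track D: exactly 32 minutes = 1,920 s; 44,100 × 1,920 × 1 × 2 = 169,344,000 bytes.
Total = 880,963,776 bytes = 881.0 MB.

881.0 MB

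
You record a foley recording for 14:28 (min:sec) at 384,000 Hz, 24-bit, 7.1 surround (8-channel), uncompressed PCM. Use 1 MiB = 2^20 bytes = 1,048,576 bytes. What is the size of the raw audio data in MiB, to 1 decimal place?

7628.9 MiB

Duration = 14:28 (min:sec) = 868 s.
Bytes = 384,000 samples/s × 868 s × 3 bytes/sample × 8 ch = 7,999,488,000 bytes.
7,999,488,000 / 1,048,576 = 7628.9 MiB.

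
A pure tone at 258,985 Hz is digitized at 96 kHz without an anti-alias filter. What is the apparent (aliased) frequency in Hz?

29,015 Hz

Nyquist = 96,000/2 = 48,000 Hz; 258,985 Hz exceeds it.
Alias = |258,985 − 3×96,000| = |258,985 − 288,000| = 29,015 Hz.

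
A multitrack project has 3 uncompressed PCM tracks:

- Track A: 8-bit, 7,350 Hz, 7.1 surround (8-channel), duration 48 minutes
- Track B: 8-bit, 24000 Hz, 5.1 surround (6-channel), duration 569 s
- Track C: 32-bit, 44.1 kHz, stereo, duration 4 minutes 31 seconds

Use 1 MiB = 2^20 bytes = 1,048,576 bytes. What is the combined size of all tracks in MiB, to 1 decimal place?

330.8 MiB

Track A: 48 minutes = 2,880 s; 7,350 × 2,880 × 1 × 8 = 169,344,000 bytes.
Track B: 24,000 × 569 × 1 × 6 = 81,936,000 bytes.
Track C: 4 minutes 31 seconds = 271 s; 44,100 × 271 × 4 × 2 = 95,608,800 bytes.
Total = 346,888,800 bytes = 330.8 MiB.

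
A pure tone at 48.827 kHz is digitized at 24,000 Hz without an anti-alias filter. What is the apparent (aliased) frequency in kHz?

Nyquist = 24,000/2 = 12,000 Hz; 48,827 Hz exceeds it.
Alias = |48,827 − 2×24,000| = |48,827 − 48,000| = 827 Hz = 0.827 kHz.

0.827 kHz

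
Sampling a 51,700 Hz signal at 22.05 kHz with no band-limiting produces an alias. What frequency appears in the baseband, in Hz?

Nyquist = 22,050/2 = 11,025 Hz; 51,700 Hz exceeds it.
Alias = |51,700 − 2×22,050| = |51,700 − 44,100| = 7,600 Hz.

7,600 Hz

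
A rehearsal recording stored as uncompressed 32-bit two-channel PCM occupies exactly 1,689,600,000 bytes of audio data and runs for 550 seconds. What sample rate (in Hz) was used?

Bytes = sample_rate × seconds × bytes_per_sample × channels.
sample_rate = 1,689,600,000 / (550 × 4 × 2) = 1,689,600,000 / 4,400 = 384,000 Hz.

384,000 Hz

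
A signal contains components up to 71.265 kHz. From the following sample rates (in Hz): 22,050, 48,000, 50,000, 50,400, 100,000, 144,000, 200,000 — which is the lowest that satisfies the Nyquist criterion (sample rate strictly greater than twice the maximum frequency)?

144,000 Hz

Need sample rate > 2 × 71,265 = 142,530 Hz.
Lowest listed rate above 142,530 Hz is 144,000 Hz.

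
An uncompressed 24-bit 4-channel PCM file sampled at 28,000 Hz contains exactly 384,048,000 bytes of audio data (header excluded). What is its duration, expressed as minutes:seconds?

Byte rate = 28,000 × 3 × 4 = 336,000 bytes/s.
Duration = 384,048,000 / 336,000 = 1,143 s.
1,143 s = 19:03.

19:03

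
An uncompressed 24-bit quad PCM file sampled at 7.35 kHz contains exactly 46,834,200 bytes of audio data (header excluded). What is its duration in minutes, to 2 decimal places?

8.85 minutes

Byte rate = 7,350 × 3 × 4 = 88,200 bytes/s.
Duration = 46,834,200 / 88,200 = 531 s.
531 s / 60 = 8.85 minutes.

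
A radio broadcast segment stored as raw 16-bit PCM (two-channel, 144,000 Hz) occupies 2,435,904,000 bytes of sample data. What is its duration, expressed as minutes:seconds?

70:29

Byte rate = 144,000 × 2 × 2 = 576,000 bytes/s.
Duration = 2,435,904,000 / 576,000 = 4,229 s.
4,229 s = 70:29.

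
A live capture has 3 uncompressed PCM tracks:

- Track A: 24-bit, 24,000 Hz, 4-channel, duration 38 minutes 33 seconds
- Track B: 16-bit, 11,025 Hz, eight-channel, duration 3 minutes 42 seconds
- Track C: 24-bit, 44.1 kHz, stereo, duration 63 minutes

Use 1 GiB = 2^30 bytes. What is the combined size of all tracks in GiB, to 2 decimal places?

1.59 GiB

Track A: 38 minutes 33 seconds = 2,313 s; 24,000 × 2,313 × 3 × 4 = 666,144,000 bytes.
Track B: 3 minutes 42 seconds = 222 s; 11,025 × 222 × 2 × 8 = 39,160,800 bytes.
Track C: 63 minutes = 3,780 s; 44,100 × 3,780 × 3 × 2 = 1,000,188,000 bytes.
Total = 1,705,492,800 bytes = 1.59 GiB.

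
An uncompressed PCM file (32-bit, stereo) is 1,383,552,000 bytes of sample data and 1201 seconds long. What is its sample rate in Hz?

Bytes = sample_rate × seconds × bytes_per_sample × channels.
sample_rate = 1,383,552,000 / (1,201 × 4 × 2) = 1,383,552,000 / 9,608 = 144,000 Hz.

144,000 Hz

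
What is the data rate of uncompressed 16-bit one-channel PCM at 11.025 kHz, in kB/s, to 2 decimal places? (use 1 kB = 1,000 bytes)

22.05 kB/s

Bit rate = 11,025 × 16 × 1 = 176,400 bits/s.
176,400 / 8 = 22,050 B/s = 22.05 kB/s.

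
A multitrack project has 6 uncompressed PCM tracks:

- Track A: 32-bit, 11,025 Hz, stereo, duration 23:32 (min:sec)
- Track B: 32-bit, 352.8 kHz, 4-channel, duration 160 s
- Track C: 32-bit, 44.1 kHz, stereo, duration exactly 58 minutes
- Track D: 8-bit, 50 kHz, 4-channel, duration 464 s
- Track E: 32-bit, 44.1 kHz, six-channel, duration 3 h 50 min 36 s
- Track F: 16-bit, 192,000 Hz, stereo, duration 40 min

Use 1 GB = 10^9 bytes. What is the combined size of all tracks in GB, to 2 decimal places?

Track A: 23:32 (min:sec) = 1,412 s; 11,025 × 1,412 × 4 × 2 = 124,538,400 bytes.
Track B: 352,800 × 160 × 4 × 4 = 903,168,000 bytes.
Track C: exactly 58 minutes = 3,480 s; 44,100 × 3,480 × 4 × 2 = 1,227,744,000 bytes.
Track D: 50,000 × 464 × 1 × 4 = 92,800,000 bytes.
Track E: 3 h 50 min 36 s = 13,836 s; 44,100 × 13,836 × 4 × 6 = 14,644,022,400 bytes.
Track F: 40 min = 2,400 s; 192,000 × 2,400 × 2 × 2 = 1,843,200,000 bytes.
Total = 18,835,472,800 bytes = 18.84 GB.

18.84 GB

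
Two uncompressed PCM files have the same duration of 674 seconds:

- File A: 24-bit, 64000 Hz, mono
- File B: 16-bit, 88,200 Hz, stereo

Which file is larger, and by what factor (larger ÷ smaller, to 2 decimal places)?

File A: 64,000 × 3 × 1 = 192,000 bytes/s.
File B: 88,200 × 2 × 2 = 352,800 bytes/s.
File B is larger; ratio = 237,787,200 / 129,408,000 = 1.84.

File B, by a factor of 1.84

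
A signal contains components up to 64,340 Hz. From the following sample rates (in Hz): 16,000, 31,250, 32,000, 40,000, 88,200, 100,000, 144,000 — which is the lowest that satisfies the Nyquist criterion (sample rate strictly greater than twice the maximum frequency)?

144,000 Hz

Need sample rate > 2 × 64,340 = 128,680 Hz.
Lowest listed rate above 128,680 Hz is 144,000 Hz.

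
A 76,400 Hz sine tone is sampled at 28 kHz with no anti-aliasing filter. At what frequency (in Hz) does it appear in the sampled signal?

Nyquist = 28,000/2 = 14,000 Hz; 76,400 Hz exceeds it.
Alias = |76,400 − 3×28,000| = |76,400 − 84,000| = 7,600 Hz.

7,600 Hz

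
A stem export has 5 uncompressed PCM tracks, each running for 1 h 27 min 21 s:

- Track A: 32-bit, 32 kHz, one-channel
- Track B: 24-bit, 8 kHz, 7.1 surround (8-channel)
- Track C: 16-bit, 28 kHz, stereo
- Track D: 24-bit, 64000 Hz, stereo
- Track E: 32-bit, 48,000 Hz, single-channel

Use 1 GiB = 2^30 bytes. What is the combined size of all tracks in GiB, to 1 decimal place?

1 h 27 min 21 s = 5,241 s.
Track A: 32,000 × 5,241 × 4 × 1 = 670,848,000 bytes.
Track B: 8,000 × 5,241 × 3 × 8 = 1,006,272,000 bytes.
Track C: 28,000 × 5,241 × 2 × 2 = 586,992,000 bytes.
Track D: 64,000 × 5,241 × 3 × 2 = 2,012,544,000 bytes.
Track E: 48,000 × 5,241 × 4 × 1 = 1,006,272,000 bytes.
Total = 5,282,928,000 bytes = 4.9 GiB.

4.9 GiB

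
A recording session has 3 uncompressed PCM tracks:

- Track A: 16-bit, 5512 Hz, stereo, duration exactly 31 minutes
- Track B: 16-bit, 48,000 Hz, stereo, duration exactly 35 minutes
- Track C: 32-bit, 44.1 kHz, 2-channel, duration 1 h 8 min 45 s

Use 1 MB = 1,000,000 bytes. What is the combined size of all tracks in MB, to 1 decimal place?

1899.5 MB

Track A: exactly 31 minutes = 1,860 s; 5,512 × 1,860 × 2 × 2 = 41,009,280 bytes.
Track B: exactly 35 minutes = 2,100 s; 48,000 × 2,100 × 2 × 2 = 403,200,000 bytes.
Track C: 1 h 8 min 45 s = 4,125 s; 44,100 × 4,125 × 4 × 2 = 1,455,300,000 bytes.
Total = 1,899,509,280 bytes = 1899.5 MB.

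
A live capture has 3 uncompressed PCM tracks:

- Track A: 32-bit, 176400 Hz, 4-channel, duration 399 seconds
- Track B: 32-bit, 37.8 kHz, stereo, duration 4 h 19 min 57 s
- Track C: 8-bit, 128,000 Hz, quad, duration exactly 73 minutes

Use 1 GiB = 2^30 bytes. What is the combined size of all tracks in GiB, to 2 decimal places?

7.53 GiB

Track A: 176,400 × 399 × 4 × 4 = 1,126,137,600 bytes.
Track B: 4 h 19 min 57 s = 15,597 s; 37,800 × 15,597 × 4 × 2 = 4,716,532,800 bytes.
Track C: exactly 73 minutes = 4,380 s; 128,000 × 4,380 × 1 × 4 = 2,242,560,000 bytes.
Total = 8,085,230,400 bytes = 7.53 GiB.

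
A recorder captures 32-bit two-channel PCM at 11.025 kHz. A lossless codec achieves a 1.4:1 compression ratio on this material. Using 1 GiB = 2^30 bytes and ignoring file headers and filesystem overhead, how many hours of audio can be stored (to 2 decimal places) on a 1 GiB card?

4.73 hours

Uncompressed byte rate = 11,025 × 4 × 2 = 88,200 bytes/s.
After 1.4:1 compression, effective rate ≈ 63000 bytes/s.
Capacity = 1 × 1,073,741,824 = 1,073,741,824 bytes.
1,073,741,824 / effective rate ≈ 17043.52 s → 4.73 hours.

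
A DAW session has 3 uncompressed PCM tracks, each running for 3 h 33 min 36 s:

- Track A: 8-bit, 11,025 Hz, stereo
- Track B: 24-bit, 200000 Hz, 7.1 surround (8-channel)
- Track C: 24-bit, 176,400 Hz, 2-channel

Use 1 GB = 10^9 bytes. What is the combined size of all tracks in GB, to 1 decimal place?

75.4 GB

3 h 33 min 36 s = 12,816 s.
Track A: 11,025 × 12,816 × 1 × 2 = 282,592,800 bytes.
Track B: 200,000 × 12,816 × 3 × 8 = 61,516,800,000 bytes.
Track C: 176,400 × 12,816 × 3 × 2 = 13,564,454,400 bytes.
Total = 75,363,847,200 bytes = 75.4 GB.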